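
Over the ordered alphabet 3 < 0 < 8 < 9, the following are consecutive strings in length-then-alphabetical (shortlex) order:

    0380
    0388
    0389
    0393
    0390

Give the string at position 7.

0399

Stepping forward 2 times from 0390: 0390 → 0398, then the target.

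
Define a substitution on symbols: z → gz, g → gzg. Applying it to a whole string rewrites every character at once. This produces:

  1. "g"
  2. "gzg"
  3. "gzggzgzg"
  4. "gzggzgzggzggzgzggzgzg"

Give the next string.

gzggzgzggzggzgzggzgzggzggzgzggzggzgzggzgzggzggzgzggzgzg

Applying the rule to each of the 21 symbols of gzggzgzggzggzgzggzgzg gives the pieces gzg gz gzg gzg gz gzg gz gzg gzg gz gzg gzg gz gzg gz gzg gzg gz gzg gz gzg, which concatenate to the answer.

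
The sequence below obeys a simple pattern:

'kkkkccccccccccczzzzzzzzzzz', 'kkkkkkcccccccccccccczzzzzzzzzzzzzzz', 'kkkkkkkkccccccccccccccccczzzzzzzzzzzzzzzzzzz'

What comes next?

kkkkkkkkkkcccccccccccccccccccczzzzzzzzzzzzzzzzzzzzzzz

Term n consists of 2n-2 k's, followed by 3n+2 c's, followed by 4n-1 z's, where the shown terms are n = 3, 4, 5.
At n = 6 the blocks have lengths 10, 20, 23.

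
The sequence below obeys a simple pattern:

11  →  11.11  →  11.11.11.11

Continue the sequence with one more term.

Each string is two copies of the previous one joined by '.'.
Doubling 11.11.11.11 with '.' between the halves:

11.11.11.11.11.11.11.11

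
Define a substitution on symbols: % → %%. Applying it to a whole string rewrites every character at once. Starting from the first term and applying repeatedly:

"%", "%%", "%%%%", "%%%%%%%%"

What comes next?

Apply φ to %%%%%%%% symbol by symbol: %→%%, %→%%, %→%%, %→%%, %→%%, %→%%, %→%%, %→%%; joined: %% %% %% %% %% %% %% %%.

%%%%%%%%%%%%%%%%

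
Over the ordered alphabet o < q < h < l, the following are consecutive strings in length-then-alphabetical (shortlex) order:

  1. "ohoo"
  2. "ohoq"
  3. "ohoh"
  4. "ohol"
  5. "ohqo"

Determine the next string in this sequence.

Treat ohqo as a base-4 numeral over the given alphabet and add one, carrying through any trailing l's.

ohqq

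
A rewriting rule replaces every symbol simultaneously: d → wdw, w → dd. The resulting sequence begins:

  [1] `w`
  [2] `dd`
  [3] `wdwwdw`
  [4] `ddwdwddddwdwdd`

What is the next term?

wdwwdwddwdwddwdwwdwwdwwdwddwdwddwdwwdw

Applying the rule to each of the 14 symbols of ddwdwddddwdwdd gives the pieces wdw wdw dd wdw dd wdw wdw wdw wdw dd wdw dd wdw wdw, which concatenate to the answer.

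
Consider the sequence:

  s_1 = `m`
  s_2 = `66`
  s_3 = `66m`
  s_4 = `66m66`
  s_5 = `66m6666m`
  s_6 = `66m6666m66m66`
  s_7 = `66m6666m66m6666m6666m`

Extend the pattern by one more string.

66m6666m66m6666m6666m66m6666m66m66

This is a Fibonacci-style word recurrence s(k) = s(k−1)·s(k−2): e.g. 66·m = 66m.
Continuing: 66m6666m66m6666m6666m · 66m6666m66m66 gives term 8.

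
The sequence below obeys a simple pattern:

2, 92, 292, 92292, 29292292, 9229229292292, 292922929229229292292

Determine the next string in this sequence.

9229229292292292922929229229292292

This is a Fibonacci-style word recurrence s(k) = s(k−2)·s(k−1): e.g. 2·92 = 292.
So term 8 is 9229229292292·292922929229229292292.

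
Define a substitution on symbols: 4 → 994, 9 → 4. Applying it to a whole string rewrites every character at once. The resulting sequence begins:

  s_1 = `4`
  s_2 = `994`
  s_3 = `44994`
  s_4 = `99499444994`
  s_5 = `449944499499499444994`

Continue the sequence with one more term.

9949944499499499444994449944499499499444994

Replace each of the 21 characters of 449944499499499444994 in place — 994 994 4 4 994 994 994 4 4 994 4 4 994 4 4 994 994 994 4 4 994 — and concatenate.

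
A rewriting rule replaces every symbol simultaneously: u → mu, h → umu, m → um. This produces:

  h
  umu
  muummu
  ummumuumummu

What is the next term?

muumummuummumuummuumummu

Rewriting each symbol of ummumuumummu: u→mu, m→um, m→um, u→mu, m→um, u→mu, u→mu, m→um, u→mu, m→um, m→um, u→mu, which concatenates to mu um um mu um mu mu um mu um um mu.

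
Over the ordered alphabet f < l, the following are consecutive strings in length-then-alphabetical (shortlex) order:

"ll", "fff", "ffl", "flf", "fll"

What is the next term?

Treat fll as a base-2 numeral over the given alphabet and add one, carrying through any trailing l's.

lff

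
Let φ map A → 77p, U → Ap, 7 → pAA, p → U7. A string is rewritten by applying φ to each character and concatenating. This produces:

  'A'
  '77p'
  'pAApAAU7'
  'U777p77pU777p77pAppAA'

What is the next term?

Rewriting the 21 symbols of U777p77pU777p77pAppAA one by one yields Ap pAA pAA pAA U7 pAA pAA U7 Ap pAA pAA pAA U7 pAA pAA U7 77p U7 U7 77p 77p; concatenated:

AppAApAApAAU7pAApAAU7AppAApAApAAU7pAApAAU777pU7U777p77p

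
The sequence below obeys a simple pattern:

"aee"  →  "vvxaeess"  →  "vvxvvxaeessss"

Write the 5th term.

vvxvvxvvxvvxaeessssssss

Every step adds vvx to the front and ss to the end of the previous string.
From vvxvvxaeessss, 2 further steps: vvxvvxaeessss → vvxvvxvvxaeessssss → (answer).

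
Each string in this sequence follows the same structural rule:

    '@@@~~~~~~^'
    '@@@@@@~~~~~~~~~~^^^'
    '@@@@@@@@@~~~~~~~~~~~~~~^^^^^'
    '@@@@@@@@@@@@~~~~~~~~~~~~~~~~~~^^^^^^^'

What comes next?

Reading off run lengths: @ runs 3, 6, 9, 12; ~ runs 6, 10, 14, 18; ^ runs 1, 3, 5, 7 — each is linear in n (n = 1, 2, …).
For the next term, n = 5, so the run lengths are 15, 22, 9.

@@@@@@@@@@@@@@@~~~~~~~~~~~~~~~~~~~~~~^^^^^^^^^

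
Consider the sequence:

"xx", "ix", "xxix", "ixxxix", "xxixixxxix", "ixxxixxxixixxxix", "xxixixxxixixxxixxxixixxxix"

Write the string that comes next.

Each term (from the third on) is the two preceding terms concatenated in order: term 3 = xx·ix = xxix.
The next term joins ixxxixxxixixxxix and xxixixxxixixxxixxxixixxxix.

ixxxixxxixixxxixxxixixxxixixxxixxxixixxxix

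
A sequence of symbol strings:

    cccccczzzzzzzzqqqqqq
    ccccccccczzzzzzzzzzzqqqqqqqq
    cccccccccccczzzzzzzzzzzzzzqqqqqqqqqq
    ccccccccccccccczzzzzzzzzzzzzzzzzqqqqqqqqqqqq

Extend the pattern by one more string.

cccccccccccccccccczzzzzzzzzzzzzzzzzzzzqqqqqqqqqqqqqq

The n-th term is 3n c's then 3n+2 z's then 2n+2 q's, where the shown terms are n = 2, 3, 4, 5.
Setting n = 6 gives 18, 20, 14 characters in each block.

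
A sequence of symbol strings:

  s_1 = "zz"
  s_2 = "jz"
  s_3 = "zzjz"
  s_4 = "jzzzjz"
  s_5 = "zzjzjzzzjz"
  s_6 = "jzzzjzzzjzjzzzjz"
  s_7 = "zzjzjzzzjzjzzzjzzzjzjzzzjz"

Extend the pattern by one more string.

Each term (from the third on) is the two preceding terms concatenated in order: term 3 = zz·jz = zzjz.
Continuing: jzzzjzzzjzjzzzjz · zzjzjzzzjzjzzzjzzzjzjzzzjz gives term 8.

jzzzjzzzjzjzzzjzzzjzjzzzjzjzzzjzzzjzjzzzjz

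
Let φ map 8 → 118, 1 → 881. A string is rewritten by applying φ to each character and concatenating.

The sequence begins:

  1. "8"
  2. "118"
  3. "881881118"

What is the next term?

118118881118118881881881118

Expanding 881881118: 8→118, 8→118, 1→881, 8→118, 8→118, 1→881, 1→881, 1→881, 8→118. Concatenated: 118 118 881 118 118 881 881 881 118.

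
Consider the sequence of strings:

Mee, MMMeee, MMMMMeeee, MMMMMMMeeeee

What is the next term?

MMMMMMMMMeeeeee

Reading off run lengths: M runs 1, 3, 5, 7; e runs 2, 3, 4, 5 — each is linear in n (n = 1, 2, …).
Setting n = 5 gives 9, 6 characters in each block.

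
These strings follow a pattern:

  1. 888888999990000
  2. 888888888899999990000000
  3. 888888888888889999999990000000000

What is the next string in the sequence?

888888888888888888999999999990000000000000

Reading off run lengths: 8 runs 6, 10, 14; 9 runs 5, 7, 9; 0 runs 4, 7, 10 — each is linear in n, where the shown terms are n = 2, 3, 4.
Setting n = 5 gives 18, 11, 13 characters in each block.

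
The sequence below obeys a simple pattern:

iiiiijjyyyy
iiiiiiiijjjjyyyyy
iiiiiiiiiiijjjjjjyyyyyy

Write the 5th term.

Reading off run lengths: i runs 5, 8, 11; j runs 2, 4, 6; y runs 4, 5, 6 — each is linear in n, where the shown terms are n = 2, 3, 4.
At n = 6 the blocks have lengths 17, 10, 8.

iiiiiiiiiiiiiiiiijjjjjjjjjjyyyyyyyy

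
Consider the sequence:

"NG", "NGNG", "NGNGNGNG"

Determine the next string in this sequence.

Each string is two copies of the previous one concatenated.
One more doubling of NGNGNGNG gives the answer.

NGNGNGNGNGNGNGNG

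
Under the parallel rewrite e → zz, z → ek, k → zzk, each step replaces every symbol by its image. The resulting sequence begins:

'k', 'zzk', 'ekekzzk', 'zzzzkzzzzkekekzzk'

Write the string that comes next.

Rewriting the 17 symbols of zzzzkzzzzkekekzzk one by one yields ek ek ek ek zzk ek ek ek ek zzk zz zzk zz zzk ek ek zzk; concatenated:

ekekekekzzkekekekekzzkzzzzkzzzzkekekzzk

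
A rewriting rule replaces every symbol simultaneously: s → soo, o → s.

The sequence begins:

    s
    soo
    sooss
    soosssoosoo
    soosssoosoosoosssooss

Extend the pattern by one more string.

soosssoosoosoosssoosssoosssoosoosoosssoosoo

φ(soosssoosoosoosssooss) expands symbol-by-symbol to soo s s soo soo soo s s soo s s soo s s soo soo soo s s soo soo; joining the 21 pieces gives the next term.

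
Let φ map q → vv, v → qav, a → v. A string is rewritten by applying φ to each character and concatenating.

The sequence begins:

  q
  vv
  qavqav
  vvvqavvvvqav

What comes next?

Rewriting each symbol of vvvqavvvvqav: v→qav, v→qav, v→qav, q→vv, a→v, v→qav, v→qav, v→qav, v→qav, q→vv, a→v, v→qav, which concatenates to qav qav qav vv v qav qav qav qav vv v qav.

qavqavqavvvvqavqavqavqavvvvqav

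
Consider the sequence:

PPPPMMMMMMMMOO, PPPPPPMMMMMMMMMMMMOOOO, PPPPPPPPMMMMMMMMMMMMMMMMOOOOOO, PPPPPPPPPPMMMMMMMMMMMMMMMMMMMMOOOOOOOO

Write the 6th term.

PPPPPPPPPPPPPPMMMMMMMMMMMMMMMMMMMMMMMMMMMMOOOOOOOOOOOO

Reading off run lengths: P runs 4, 6, 8, 10; M runs 8, 12, 16, 20; O runs 2, 4, 6, 8 — each is linear in n, where the shown terms are n = 2, 3, 4, 5.
At n = 7 the blocks have lengths 14, 28, 12.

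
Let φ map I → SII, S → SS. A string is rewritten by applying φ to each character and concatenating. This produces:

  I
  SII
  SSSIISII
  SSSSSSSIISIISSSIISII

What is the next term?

Applying the rule to each of the 20 symbols of SSSSSSSIISIISSSIISII gives the pieces SS SS SS SS SS SS SS SII SII SS SII SII SS SS SS SII SII SS SII SII, which concatenate to the answer.

SSSSSSSSSSSSSSSIISIISSSIISIISSSSSSSIISIISSSIISII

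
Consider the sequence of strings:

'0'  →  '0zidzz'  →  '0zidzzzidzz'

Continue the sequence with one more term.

Every step adds zidzz to the end: s(k+1) = s(k)·zidzz.
Applying this once more to 0zidzzzidzz:

0zidzzzidzzzidzz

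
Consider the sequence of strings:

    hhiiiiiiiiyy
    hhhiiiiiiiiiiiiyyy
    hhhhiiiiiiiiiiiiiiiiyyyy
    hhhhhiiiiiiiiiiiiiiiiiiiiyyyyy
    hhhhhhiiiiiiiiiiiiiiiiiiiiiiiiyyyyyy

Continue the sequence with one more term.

hhhhhhhiiiiiiiiiiiiiiiiiiiiiiiiiiiiyyyyyyy

The n-th term is n h's then 4n i's then n y's, where the shown terms are n = 2, 3, 4, 5, 6.
Setting n = 7 gives 7, 28, 7 characters in each block.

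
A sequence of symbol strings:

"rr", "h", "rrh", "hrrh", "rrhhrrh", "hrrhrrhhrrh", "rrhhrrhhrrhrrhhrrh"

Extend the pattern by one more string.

Each term (from the third on) is the two preceding terms concatenated in order: term 3 = rr·h = rrh.
So term 8 is hrrhrrhhrrh·rrhhrrhhrrhrrhhrrh.

hrrhrrhhrrhrrhhrrhhrrhrrhhrrh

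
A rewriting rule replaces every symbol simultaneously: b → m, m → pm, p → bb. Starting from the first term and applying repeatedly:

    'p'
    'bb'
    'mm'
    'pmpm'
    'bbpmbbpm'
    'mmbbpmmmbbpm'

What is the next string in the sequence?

Apply φ to mmbbpmmmbbpm symbol by symbol: m→pm, m→pm, b→m, b→m, p→bb, m→pm, m→pm, m→pm, b→m, b→m, p→bb, m→pm; joined: pm pm m m bb pm pm pm m m bb pm.

pmpmmmbbpmpmpmmmbbpm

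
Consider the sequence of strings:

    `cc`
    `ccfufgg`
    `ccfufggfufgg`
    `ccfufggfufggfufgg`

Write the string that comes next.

The strings grow by a fixed suffix fufgg each time.
Applying this once more to ccfufggfufggfufgg:

ccfufggfufggfufggfufgg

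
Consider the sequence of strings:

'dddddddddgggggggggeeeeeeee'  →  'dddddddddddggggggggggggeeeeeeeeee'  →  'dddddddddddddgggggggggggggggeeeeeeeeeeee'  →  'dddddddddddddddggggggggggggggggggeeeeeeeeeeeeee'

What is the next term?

The n-th term is 2n+3 d's then 3n g's then 2n+2 e's, where the shown terms are n = 3, 4, 5, 6.
For the next term, n = 7, so the run lengths are 17, 21, 16.

dddddddddddddddddgggggggggggggggggggggeeeeeeeeeeeeeeee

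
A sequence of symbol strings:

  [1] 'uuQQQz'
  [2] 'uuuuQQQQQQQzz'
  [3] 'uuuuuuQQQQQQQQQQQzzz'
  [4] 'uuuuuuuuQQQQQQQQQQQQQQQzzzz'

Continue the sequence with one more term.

uuuuuuuuuuQQQQQQQQQQQQQQQQQQQzzzzz

Term n consists of 2n u's, followed by 4n-1 Q's, followed by n z's (n = 1, 2, …).
Setting n = 5 gives 10, 19, 5 characters in each block.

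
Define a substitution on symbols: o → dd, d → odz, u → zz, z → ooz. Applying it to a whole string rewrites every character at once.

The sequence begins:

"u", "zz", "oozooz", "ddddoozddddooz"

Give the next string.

Applying the rule to each of the 14 symbols of ddddoozddddooz gives the pieces odz odz odz odz dd dd ooz odz odz odz odz dd dd ooz, which concatenate to the answer.

odzodzodzodzddddoozodzodzodzodzddddooz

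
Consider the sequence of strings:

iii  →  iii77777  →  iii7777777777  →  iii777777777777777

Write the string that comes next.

iii77777777777777777777

The strings grow by a fixed suffix 77777 each time.
One more step from iii777777777777777 gives the answer.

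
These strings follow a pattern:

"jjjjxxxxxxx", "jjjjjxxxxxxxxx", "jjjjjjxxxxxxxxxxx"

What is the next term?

jjjjjjjxxxxxxxxxxxxx

Each string has the form j^{n+1} x^{2n+1}, where the shown terms are n = 3, 4, 5.
Setting n = 6 gives 7, 13 characters in each block.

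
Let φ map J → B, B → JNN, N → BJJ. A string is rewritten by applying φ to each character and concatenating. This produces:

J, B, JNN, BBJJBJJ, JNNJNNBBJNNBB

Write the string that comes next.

BBJJBJJBBJJBJJJNNJNNBBJJBJJJNNJNN

φ(JNNJNNBBJNNBB) expands symbol-by-symbol to B BJJ BJJ B BJJ BJJ JNN JNN B BJJ BJJ JNN JNN; joining the 13 pieces gives the next term.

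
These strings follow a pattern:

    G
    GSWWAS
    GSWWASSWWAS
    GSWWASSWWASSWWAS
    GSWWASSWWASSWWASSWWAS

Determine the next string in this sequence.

Each term is the previous one with SWWAS appended.
So the next term is GSWWASSWWASSWWASSWWAS·SWWAS.

GSWWASSWWASSWWASSWWASSWWAS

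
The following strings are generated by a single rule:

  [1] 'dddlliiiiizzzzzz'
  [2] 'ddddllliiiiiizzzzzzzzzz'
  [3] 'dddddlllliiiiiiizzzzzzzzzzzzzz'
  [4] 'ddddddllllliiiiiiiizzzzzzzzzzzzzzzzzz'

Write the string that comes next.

The n-th term is n+1 d's then n l's then n+3 i's then 4n-2 z's, where the shown terms are n = 2, 3, 4, 5.
Setting n = 6 gives 7, 6, 9, 22 characters in each block.

dddddddlllllliiiiiiiiizzzzzzzzzzzzzzzzzzzzzz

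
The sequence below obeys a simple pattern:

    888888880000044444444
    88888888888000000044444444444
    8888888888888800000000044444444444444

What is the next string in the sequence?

Reading off run lengths: 8 runs 8, 11, 14; 0 runs 5, 7, 9; 4 runs 8, 11, 14 — each is linear in n, where the shown terms are n = 2, 3, 4.
At n = 5 the blocks have lengths 17, 11, 17.

888888888888888880000000000044444444444444444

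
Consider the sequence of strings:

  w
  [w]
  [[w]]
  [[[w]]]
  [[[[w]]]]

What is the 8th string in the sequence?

[[[[[[[w]]]]]]]

Each term wraps the previous one in [ on the left and ] on the right.
From [[[[w]]]], 3 further steps: [[[[w]]]] → [[[[[w]]]]] → [[[[[[w]]]]]] → (answer).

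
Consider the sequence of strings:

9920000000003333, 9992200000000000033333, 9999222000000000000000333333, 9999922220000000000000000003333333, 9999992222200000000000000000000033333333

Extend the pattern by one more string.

9999999222222000000000000000000000000333333333

Reading off run lengths: 9 runs 2, 3, 4, 5, 6; 2 runs 1, 2, 3, 4, 5; 0 runs 9, 12, 15, 18, 21; 3 runs 4, 5, 6, 7, 8 — each is linear in n, where the shown terms are n = 2, 3, 4, 5, 6.
At n = 7 the blocks have lengths 7, 6, 24, 9.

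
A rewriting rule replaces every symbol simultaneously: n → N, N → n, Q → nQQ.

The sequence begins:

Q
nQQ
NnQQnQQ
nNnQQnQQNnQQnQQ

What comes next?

φ(nNnQQnQQNnQQnQQ) expands symbol-by-symbol to N n N nQQ nQQ N nQQ nQQ n N nQQ nQQ N nQQ nQQ; joining the 15 pieces gives the next term.

NnNnQQnQQNnQQnQQnNnQQnQQNnQQnQQ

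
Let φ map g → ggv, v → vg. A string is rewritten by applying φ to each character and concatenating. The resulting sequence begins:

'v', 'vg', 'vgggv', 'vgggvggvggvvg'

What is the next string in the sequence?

vgggvggvggvvgggvggvvgggvggvvgvgggv

Replace each of the 13 characters of vgggvggvggvvg in place — vg ggv ggv ggv vg ggv ggv vg ggv ggv vg vg ggv — and concatenate.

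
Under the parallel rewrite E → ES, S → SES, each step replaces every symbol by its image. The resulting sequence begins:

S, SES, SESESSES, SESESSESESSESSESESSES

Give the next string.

Replace each of the 21 characters of SESESSESESSESSESESSES in place — SES ES SES ES SES SES ES SES ES SES SES ES SES SES ES SES ES SES SES ES SES — and concatenate.

SESESSESESSESSESESSESESSESSESESSESSESESSESESSESSESESSES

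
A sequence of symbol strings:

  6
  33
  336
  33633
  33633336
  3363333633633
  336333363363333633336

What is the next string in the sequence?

3363333633633336333363363333633633

From term 3 onward, concatenate the last term with the second-to-last: 33·6 = 336, 336·33 = 33633, …
So term 8 is 336333363363333633336·3363333633633.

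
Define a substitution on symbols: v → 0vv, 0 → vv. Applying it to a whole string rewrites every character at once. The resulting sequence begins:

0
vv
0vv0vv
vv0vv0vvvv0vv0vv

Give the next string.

Rewriting the 16 symbols of vv0vv0vvvv0vv0vv one by one yields 0vv 0vv vv 0vv 0vv vv 0vv 0vv 0vv 0vv vv 0vv 0vv vv 0vv 0vv; concatenated:

0vv0vvvv0vv0vvvv0vv0vv0vv0vvvv0vv0vvvv0vv0vv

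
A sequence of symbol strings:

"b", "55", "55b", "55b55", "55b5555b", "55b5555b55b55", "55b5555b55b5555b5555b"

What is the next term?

Each term (from the third on) is the previous term followed by the one before it: term 3 = 55·b = 55b.
The next term joins 55b5555b55b5555b5555b and 55b5555b55b55.

55b5555b55b5555b5555b55b5555b55b55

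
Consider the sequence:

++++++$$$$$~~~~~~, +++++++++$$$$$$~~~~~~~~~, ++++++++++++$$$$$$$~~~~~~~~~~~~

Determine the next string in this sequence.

+++++++++++++++$$$$$$$$~~~~~~~~~~~~~~~

Each string has the form +^{3n} $^{n+3} ~^{3n}, where the shown terms are n = 2, 3, 4.
Setting n = 5 gives 15, 8, 15 characters in each block.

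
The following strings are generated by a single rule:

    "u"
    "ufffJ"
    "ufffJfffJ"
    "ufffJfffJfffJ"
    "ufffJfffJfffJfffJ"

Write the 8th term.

ufffJfffJfffJfffJfffJfffJfffJ

The strings grow by a fixed suffix fffJ each time.
From ufffJfffJfffJfffJ, 3 further steps: ufffJfffJfffJfffJ → ufffJfffJfffJfffJfffJ → ufffJfffJfffJfffJfffJfffJ → (answer).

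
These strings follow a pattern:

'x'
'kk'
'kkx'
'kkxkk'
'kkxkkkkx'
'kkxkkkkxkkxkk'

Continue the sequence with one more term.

This is a Fibonacci-style word recurrence s(k) = s(k−1)·s(k−2): e.g. kk·x = kkx.
The next term joins kkxkkkkxkkxkk and kkxkkkkx.

kkxkkkkxkkxkkkkxkkkkx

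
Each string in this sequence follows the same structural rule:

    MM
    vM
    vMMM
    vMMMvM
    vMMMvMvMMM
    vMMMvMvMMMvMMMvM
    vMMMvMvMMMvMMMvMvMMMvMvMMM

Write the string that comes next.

Each term (from the third on) is the previous term followed by the one before it: term 3 = vM·MM = vMMM.
So term 8 is vMMMvMvMMMvMMMvMvMMMvMvMMM·vMMMvMvMMMvMMMvM.

vMMMvMvMMMvMMMvMvMMMvMvMMMvMMMvMvMMMvMMMvM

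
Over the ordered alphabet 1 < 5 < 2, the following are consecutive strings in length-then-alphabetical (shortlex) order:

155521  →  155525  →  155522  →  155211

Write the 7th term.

155251

Continuing the enumeration 3 steps past 155211: 155211 → 155215 → 155212 → (answer).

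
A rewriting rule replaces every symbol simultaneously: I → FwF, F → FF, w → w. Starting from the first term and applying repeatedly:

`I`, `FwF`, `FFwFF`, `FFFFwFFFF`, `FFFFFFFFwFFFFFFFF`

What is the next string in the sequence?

Replace each of the 17 characters of FFFFFFFFwFFFFFFFF in place — FF FF FF FF FF FF FF FF w FF FF FF FF FF FF FF FF — and concatenate.

FFFFFFFFFFFFFFFFwFFFFFFFFFFFFFFFF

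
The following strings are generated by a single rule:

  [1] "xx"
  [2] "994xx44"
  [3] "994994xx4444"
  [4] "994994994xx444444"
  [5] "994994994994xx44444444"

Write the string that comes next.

s(k+1) = 994·s(k)·44, so each term gains 994 as a prefix and 44 as a suffix.
So the next term is 994·994994994994xx44444444·44.

994994994994994xx4444444444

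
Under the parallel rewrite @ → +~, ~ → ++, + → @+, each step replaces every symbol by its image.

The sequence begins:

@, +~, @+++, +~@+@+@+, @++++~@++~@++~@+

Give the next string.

Rewriting the 16 symbols of @++++~@++~@++~@+ one by one yields +~ @+ @+ @+ @+ ++ +~ @+ @+ ++ +~ @+ @+ ++ +~ @+; concatenated:

+~@+@+@+@++++~@+@++++~@+@++++~@+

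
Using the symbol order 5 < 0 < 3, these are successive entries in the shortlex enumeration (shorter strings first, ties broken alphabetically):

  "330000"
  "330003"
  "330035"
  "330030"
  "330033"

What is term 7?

330350

Stepping forward 2 times from 330033: 330033 → 330355, then the target.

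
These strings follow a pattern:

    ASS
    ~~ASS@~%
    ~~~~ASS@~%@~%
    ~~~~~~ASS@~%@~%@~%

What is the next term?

s(k+1) = ~~·s(k)·@~%, so each term gains ~~ as a prefix and @~% as a suffix.
So the next term is ~~·~~~~~~ASS@~%@~%@~%·@~%.

~~~~~~~~ASS@~%@~%@~%@~%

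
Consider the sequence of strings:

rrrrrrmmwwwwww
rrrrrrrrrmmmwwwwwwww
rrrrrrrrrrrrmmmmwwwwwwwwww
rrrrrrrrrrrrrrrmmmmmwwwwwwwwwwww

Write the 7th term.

rrrrrrrrrrrrrrrrrrrrrrrrmmmmmmmmwwwwwwwwwwwwwwwwww

Reading off run lengths: r runs 6, 9, 12, 15; m runs 2, 3, 4, 5; w runs 6, 8, 10, 12 — each is linear in n, where the shown terms are n = 2, 3, 4, 5.
Setting n = 8 gives 24, 8, 18 characters in each block.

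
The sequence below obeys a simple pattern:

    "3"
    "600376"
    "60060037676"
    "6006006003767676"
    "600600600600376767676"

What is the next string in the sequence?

s(k+1) = 600·s(k)·76, so each term gains 600 as a prefix and 76 as a suffix.
Applying this once more to 600600600600376767676:

60060060060060037676767676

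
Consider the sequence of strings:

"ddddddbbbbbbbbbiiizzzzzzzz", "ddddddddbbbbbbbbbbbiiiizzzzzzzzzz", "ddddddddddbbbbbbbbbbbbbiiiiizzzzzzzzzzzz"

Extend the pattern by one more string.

The n-th term is 2n d's then 2n+3 b's then n i's then 2n+2 z's, where the shown terms are n = 3, 4, 5.
Setting n = 6 gives 12, 15, 6, 14 characters in each block.

ddddddddddddbbbbbbbbbbbbbbbiiiiiizzzzzzzzzzzzzz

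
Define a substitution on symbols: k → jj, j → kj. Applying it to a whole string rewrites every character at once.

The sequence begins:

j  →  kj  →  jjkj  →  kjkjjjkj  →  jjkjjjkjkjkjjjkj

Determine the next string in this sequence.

Replace each of the 16 characters of jjkjjjkjkjkjjjkj in place — kj kj jj kj kj kj jj kj jj kj jj kj kj kj jj kj — and concatenate.

kjkjjjkjkjkjjjkjjjkjjjkjkjkjjjkj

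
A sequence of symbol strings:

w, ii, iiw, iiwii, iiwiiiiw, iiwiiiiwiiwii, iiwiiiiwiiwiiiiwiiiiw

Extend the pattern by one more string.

This is a Fibonacci-style word recurrence s(k) = s(k−1)·s(k−2): e.g. ii·w = iiw.
So term 8 is iiwiiiiwiiwiiiiwiiiiw·iiwiiiiwiiwii.

iiwiiiiwiiwiiiiwiiiiwiiwiiiiwiiwii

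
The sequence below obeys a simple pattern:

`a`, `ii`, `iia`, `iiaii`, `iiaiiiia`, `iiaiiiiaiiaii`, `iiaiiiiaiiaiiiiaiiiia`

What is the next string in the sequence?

This is a Fibonacci-style word recurrence s(k) = s(k−1)·s(k−2): e.g. ii·a = iia.
Continuing: iiaiiiiaiiaiiiiaiiiia · iiaiiiiaiiaii gives term 8.

iiaiiiiaiiaiiiiaiiiiaiiaiiiiaiiaii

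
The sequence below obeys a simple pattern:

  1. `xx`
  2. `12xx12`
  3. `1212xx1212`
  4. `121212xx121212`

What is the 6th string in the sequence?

1212121212xx1212121212

Each term wraps the previous one in 12 on the left and 12 on the right.
From 121212xx121212, 2 further steps: 121212xx121212 → 12121212xx12121212 → (answer).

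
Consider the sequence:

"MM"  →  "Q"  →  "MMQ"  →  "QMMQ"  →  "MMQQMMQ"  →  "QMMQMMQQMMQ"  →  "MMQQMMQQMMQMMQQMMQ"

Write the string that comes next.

QMMQMMQQMMQMMQQMMQQMMQMMQQMMQ

From term 3 onward, concatenate the second-to-last term with the last: MM·Q = MMQ, Q·MMQ = QMMQ, …
The next term joins QMMQMMQQMMQ and MMQQMMQQMMQMMQQMMQ.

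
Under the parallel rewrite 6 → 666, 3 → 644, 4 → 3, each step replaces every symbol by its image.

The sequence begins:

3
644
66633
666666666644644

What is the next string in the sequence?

6666666666666666666666666666663366633

Replace each of the 15 characters of 666666666644644 in place — 666 666 666 666 666 666 666 666 666 666 3 3 666 3 3 — and concatenate.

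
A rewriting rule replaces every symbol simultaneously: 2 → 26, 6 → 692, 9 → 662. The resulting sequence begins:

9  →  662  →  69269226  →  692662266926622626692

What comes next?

6926622669269226266926926622669269226266922669269266226

Replace each of the 21 characters of 692662266926622626692 in place — 692 662 26 692 692 26 26 692 692 662 26 692 692 26 26 692 26 692 692 662 26 — and concatenate.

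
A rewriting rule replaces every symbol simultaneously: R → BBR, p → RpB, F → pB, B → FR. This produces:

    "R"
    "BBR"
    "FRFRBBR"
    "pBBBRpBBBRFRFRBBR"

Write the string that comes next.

Applying the rule to each of the 17 symbols of pBBBRpBBBRFRFRBBR gives the pieces RpB FR FR FR BBR RpB FR FR FR BBR pB BBR pB BBR FR FR BBR, which concatenate to the answer.

RpBFRFRFRBBRRpBFRFRFRBBRpBBBRpBBBRFRFRBBR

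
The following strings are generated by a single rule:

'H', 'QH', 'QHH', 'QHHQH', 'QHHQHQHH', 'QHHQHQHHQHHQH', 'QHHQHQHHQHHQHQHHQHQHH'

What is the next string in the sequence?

Each term (from the third on) is the previous term followed by the one before it: term 3 = QH·H = QHH.
So term 8 is QHHQHQHHQHHQHQHHQHQHH·QHHQHQHHQHHQH.

QHHQHQHHQHHQHQHHQHQHHQHHQHQHHQHHQH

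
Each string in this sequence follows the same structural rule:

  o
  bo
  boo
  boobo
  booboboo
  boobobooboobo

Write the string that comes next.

boobobooboobobooboboo

This is a Fibonacci-style word recurrence s(k) = s(k−1)·s(k−2): e.g. bo·o = boo.
The next term joins boobobooboobo and booboboo.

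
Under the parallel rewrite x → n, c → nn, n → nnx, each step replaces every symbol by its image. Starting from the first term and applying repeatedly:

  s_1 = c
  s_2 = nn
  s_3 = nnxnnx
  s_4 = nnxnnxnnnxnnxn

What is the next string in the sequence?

φ(nnxnnxnnnxnnxn) expands symbol-by-symbol to nnx nnx n nnx nnx n nnx nnx nnx n nnx nnx n nnx; joining the 14 pieces gives the next term.

nnxnnxnnnxnnxnnnxnnxnnxnnnxnnxnnnx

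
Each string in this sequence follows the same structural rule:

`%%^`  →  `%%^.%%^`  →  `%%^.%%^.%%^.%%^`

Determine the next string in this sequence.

Each string is two copies of the previous one joined by '.'.
One more doubling of %%^.%%^.%%^.%%^ gives the answer.

%%^.%%^.%%^.%%^.%%^.%%^.%%^.%%^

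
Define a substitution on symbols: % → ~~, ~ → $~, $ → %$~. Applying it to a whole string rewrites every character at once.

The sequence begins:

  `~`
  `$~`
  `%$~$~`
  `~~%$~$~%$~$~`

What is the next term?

$~$~~~%$~$~%$~$~~~%$~$~%$~$~

Rewriting each symbol of ~~%$~$~%$~$~: ~→$~, ~→$~, %→~~, $→%$~, ~→$~, $→%$~, ~→$~, %→~~, $→%$~, ~→$~, $→%$~, ~→$~, which concatenates to $~ $~ ~~ %$~ $~ %$~ $~ ~~ %$~ $~ %$~ $~.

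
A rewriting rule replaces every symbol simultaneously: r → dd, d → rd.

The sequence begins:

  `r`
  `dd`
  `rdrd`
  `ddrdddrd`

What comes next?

Expanding ddrdddrd: d→rd, d→rd, r→dd, d→rd, d→rd, d→rd, r→dd, d→rd. Concatenated: rd rd dd rd rd rd dd rd.

rdrdddrdrdrdddrd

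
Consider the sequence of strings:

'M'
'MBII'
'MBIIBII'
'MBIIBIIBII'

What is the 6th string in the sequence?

MBIIBIIBIIBIIBII

Each term is the previous one with BII appended.
From MBIIBIIBII, 2 further steps: MBIIBIIBII → MBIIBIIBIIBII → (answer).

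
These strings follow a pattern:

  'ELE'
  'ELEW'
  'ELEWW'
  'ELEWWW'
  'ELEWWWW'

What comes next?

Every step adds W to the end: s(k+1) = s(k)·W.
Applying this once more to ELEWWWW:

ELEWWWWW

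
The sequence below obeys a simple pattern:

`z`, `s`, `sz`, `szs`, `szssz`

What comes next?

Each term (from the third on) is the previous term followed by the one before it: term 3 = s·z = sz.
Continuing: szssz · szs gives term 6.

szsszszs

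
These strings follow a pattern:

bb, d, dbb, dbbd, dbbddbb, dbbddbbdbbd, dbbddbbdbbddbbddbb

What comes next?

From term 3 onward, concatenate the last term with the second-to-last: d·bb = dbb, dbb·d = dbbd, …
Continuing: dbbddbbdbbddbbddbb · dbbddbbdbbd gives term 8.

dbbddbbdbbddbbddbbdbbddbbdbbd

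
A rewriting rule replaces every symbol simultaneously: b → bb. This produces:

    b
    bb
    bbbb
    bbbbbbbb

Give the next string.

bbbbbbbbbbbbbbbb

Expanding bbbbbbbb: b→bb, b→bb, b→bb, b→bb, b→bb, b→bb, b→bb, b→bb. Concatenated: bb bb bb bb bb bb bb bb.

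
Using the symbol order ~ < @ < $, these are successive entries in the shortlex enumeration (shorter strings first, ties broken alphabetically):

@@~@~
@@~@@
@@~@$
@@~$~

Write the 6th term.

@@~$$

Advancing 2 positions from @@~$~ through @@~$~ → @@~$@ reaches term 6.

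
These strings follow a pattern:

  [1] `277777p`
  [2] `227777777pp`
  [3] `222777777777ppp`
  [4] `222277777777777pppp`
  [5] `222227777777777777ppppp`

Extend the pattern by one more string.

222222777777777777777pppppp

Each string has the form 2^{n-1} 7^{2n+1} p^{n-1}, where the shown terms are n = 2, 3, 4, 5, 6.
For the next term, n = 7, so the run lengths are 6, 15, 6.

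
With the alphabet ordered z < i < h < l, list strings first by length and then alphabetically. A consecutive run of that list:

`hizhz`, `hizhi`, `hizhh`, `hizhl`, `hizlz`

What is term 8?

hizll

Stepping forward 3 times from hizlz: hizlz → hizli → hizlh, then the target.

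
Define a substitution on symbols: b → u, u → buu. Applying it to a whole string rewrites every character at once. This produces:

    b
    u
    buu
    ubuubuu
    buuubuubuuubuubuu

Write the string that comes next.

ubuubuubuuubuubuuubuubuubuuubuubuuubuubuu

Replace each of the 17 characters of buuubuubuuubuubuu in place — u buu buu buu u buu buu u buu buu buu u buu buu u buu buu — and concatenate.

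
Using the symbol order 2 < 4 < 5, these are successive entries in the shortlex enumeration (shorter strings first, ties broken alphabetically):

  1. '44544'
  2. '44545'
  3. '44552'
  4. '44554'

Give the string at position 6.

45222

Advancing 2 positions from 44554 through 44554 → 44555 reaches term 6.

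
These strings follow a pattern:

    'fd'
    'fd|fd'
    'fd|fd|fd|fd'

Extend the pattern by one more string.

s(k+1) = s(k)·|·s(k) — each term doubles the last with '|' between the halves.
So the next term is two copies of fd|fd|fd|fd with '|' between the halves.

fd|fd|fd|fd|fd|fd|fd|fd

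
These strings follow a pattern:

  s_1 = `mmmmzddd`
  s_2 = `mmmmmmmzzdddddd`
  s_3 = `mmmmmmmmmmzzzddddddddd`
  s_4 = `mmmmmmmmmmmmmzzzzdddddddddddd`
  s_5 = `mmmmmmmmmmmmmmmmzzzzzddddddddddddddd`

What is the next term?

Reading off run lengths: m runs 4, 7, 10, 13, 16; z runs 1, 2, 3, 4, 5; d runs 3, 6, 9, 12, 15 — each is linear in n (n = 1, 2, …).
Setting n = 6 gives 19, 6, 18 characters in each block.

mmmmmmmmmmmmmmmmmmmzzzzzzdddddddddddddddddd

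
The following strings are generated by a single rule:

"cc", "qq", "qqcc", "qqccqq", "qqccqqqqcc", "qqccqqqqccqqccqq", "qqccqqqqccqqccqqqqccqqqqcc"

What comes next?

qqccqqqqccqqccqqqqccqqqqccqqccqqqqccqqccqq

From term 3 onward, concatenate the last term with the second-to-last: qq·cc = qqcc, qqcc·qq = qqccqq, …
So term 8 is qqccqqqqccqqccqqqqccqqqqcc·qqccqqqqccqqccqq.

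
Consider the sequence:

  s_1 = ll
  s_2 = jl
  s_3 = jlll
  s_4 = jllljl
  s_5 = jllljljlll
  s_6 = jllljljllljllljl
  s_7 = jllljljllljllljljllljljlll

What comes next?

jllljljllljllljljllljljllljllljljllljllljl

Each term (from the third on) is the previous term followed by the one before it: term 3 = jl·ll = jlll.
The next term joins jllljljllljllljljllljljlll and jllljljllljllljl.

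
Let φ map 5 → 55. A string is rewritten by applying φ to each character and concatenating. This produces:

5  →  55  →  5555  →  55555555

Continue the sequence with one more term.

5555555555555555

Rewriting each symbol of 55555555: 5→55, 5→55, 5→55, 5→55, 5→55, 5→55, 5→55, 5→55, which concatenates to 55 55 55 55 55 55 55 55.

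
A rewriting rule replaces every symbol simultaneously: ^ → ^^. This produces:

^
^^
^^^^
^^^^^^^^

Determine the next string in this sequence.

^^^^^^^^^^^^^^^^

Rewriting each symbol of ^^^^^^^^: ^→^^, ^→^^, ^→^^, ^→^^, ^→^^, ^→^^, ^→^^, ^→^^, which concatenates to ^^ ^^ ^^ ^^ ^^ ^^ ^^ ^^.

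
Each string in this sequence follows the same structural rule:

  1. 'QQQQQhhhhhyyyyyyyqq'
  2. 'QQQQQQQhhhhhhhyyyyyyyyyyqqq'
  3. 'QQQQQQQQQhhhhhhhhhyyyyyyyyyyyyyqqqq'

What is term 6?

Reading off run lengths: Q runs 5, 7, 9; h runs 5, 7, 9; y runs 7, 10, 13; q runs 2, 3, 4 — each is linear in n, where the shown terms are n = 2, 3, 4.
At n = 7 the blocks have lengths 15, 15, 22, 7.

QQQQQQQQQQQQQQQhhhhhhhhhhhhhhhyyyyyyyyyyyyyyyyyyyyyyqqqqqqq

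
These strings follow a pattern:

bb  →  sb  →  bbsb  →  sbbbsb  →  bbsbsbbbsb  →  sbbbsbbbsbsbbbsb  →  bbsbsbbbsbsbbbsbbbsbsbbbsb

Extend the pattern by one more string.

Each term (from the third on) is the two preceding terms concatenated in order: term 3 = bb·sb = bbsb.
Continuing: sbbbsbbbsbsbbbsb · bbsbsbbbsbsbbbsbbbsbsbbbsb gives term 8.

sbbbsbbbsbsbbbsbbbsbsbbbsbsbbbsbbbsbsbbbsb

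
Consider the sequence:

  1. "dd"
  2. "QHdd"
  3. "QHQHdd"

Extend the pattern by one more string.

Each term is the previous one with QH prepended.
So the next term is QH·QHQHdd.

QHQHQHdd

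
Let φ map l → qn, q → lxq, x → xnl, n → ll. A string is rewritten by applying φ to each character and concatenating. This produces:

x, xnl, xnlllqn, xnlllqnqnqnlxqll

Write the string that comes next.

Rewriting the 16 symbols of xnlllqnqnqnlxqll one by one yields xnl ll qn qn qn lxq ll lxq ll lxq ll qn xnl lxq qn qn; concatenated:

xnlllqnqnqnlxqlllxqlllxqllqnxnllxqqnqn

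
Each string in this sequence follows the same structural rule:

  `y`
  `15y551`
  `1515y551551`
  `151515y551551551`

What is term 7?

151515151515y551551551551551551

s(k+1) = 15·s(k)·551, so each term gains 15 as a prefix and 551 as a suffix.
From 151515y551551551, 3 further steps: 151515y551551551 → 15151515y551551551551 → 1515151515y551551551551551 → (answer).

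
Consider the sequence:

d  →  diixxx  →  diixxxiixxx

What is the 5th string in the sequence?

Every step adds iixxx to the end: s(k+1) = s(k)·iixxx.
From diixxxiixxx, 2 further steps: diixxxiixxx → diixxxiixxxiixxx → (answer).

diixxxiixxxiixxxiixxx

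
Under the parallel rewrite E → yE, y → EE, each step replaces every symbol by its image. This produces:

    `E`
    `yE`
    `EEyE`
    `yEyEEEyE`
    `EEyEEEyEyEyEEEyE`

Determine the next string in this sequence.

Applying the rule to each of the 16 symbols of EEyEEEyEyEyEEEyE gives the pieces yE yE EE yE yE yE EE yE EE yE EE yE yE yE EE yE, which concatenate to the answer.

yEyEEEyEyEyEEEyEEEyEEEyEyEyEEEyE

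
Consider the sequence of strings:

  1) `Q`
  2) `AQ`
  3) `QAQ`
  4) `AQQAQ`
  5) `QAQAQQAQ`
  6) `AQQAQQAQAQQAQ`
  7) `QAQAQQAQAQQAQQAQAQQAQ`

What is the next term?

Each term (from the third on) is the two preceding terms concatenated in order: term 3 = Q·AQ = QAQ.
Continuing: AQQAQQAQAQQAQ · QAQAQQAQAQQAQQAQAQQAQ gives term 8.

AQQAQQAQAQQAQQAQAQQAQAQQAQQAQAQQAQ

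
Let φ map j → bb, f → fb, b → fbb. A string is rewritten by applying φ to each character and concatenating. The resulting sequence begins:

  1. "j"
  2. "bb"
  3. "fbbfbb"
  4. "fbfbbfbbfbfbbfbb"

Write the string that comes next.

Replace each of the 16 characters of fbfbbfbbfbfbbfbb in place — fb fbb fb fbb fbb fb fbb fbb fb fbb fb fbb fbb fb fbb fbb — and concatenate.

fbfbbfbfbbfbbfbfbbfbbfbfbbfbfbbfbbfbfbbfbb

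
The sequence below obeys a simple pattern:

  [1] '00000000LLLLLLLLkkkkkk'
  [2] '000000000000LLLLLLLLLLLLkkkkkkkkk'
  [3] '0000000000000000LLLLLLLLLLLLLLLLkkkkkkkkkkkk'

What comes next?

Reading off run lengths: 0 runs 8, 12, 16; L runs 8, 12, 16; k runs 6, 9, 12 — each is linear in n, where the shown terms are n = 2, 3, 4.
At n = 5 the blocks have lengths 20, 20, 15.

00000000000000000000LLLLLLLLLLLLLLLLLLLLkkkkkkkkkkkkkkk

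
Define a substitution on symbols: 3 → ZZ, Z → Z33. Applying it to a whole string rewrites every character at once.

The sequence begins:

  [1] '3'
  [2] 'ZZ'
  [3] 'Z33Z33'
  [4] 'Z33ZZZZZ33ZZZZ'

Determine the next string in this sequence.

Z33ZZZZZ33Z33Z33Z33Z33ZZZZZ33Z33Z33Z33

φ(Z33ZZZZZ33ZZZZ) expands symbol-by-symbol to Z33 ZZ ZZ Z33 Z33 Z33 Z33 Z33 ZZ ZZ Z33 Z33 Z33 Z33; joining the 14 pieces gives the next term.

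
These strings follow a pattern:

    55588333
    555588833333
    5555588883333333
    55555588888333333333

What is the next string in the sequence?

555555588888833333333333

Each string has the form 5^{n+2} 8^{n+1} 3^{2n+1} (n = 1, 2, …).
At n = 5 the blocks have lengths 7, 6, 11.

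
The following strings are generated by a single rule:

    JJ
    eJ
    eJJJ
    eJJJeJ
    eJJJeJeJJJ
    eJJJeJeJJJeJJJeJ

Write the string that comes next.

Each term (from the third on) is the previous term followed by the one before it: term 3 = eJ·JJ = eJJJ.
Continuing: eJJJeJeJJJeJJJeJ · eJJJeJeJJJ gives term 7.

eJJJeJeJJJeJJJeJeJJJeJeJJJ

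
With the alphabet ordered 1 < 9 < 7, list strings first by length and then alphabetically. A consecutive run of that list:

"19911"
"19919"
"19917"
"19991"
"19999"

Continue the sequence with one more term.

19997

Treat 19999 as a base-3 numeral over the given alphabet and add one, carrying through any trailing 7's.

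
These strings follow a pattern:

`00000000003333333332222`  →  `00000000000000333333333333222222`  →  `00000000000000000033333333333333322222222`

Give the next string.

00000000000000000000003333333333333333332222222222

Each string has the form 0^{4n+2} 3^{3n+3} 2^{2n}, where the shown terms are n = 2, 3, 4.
For the next term, n = 5, so the run lengths are 22, 18, 10.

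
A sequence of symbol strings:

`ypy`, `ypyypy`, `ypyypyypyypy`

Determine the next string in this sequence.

Each string is two copies of the previous one concatenated.
Doubling ypyypyypyypy:

ypyypyypyypyypyypyypyypy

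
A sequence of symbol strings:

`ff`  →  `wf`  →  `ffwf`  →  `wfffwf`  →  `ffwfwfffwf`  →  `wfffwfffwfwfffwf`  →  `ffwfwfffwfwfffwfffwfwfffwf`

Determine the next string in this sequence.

wfffwfffwfwfffwfffwfwfffwfwfffwfffwfwfffwf

Each term (from the third on) is the two preceding terms concatenated in order: term 3 = ff·wf = ffwf.
So term 8 is wfffwfffwfwfffwf·ffwfwfffwfwfffwfffwfwfffwf.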